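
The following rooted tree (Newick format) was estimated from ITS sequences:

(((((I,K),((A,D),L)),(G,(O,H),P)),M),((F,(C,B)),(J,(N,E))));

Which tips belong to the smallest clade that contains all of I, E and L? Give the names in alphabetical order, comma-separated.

A, B, C, D, E, F, G, H, I, J, K, L, M, N, O, P

Tracing I: it sits inside (I,K).
Tracing E: it sits inside (N,E).
Tracing L: it sits inside ((A,D),L).
The smallest clade enclosing all 3 is the whole tree (their MRCA is the root), so the answer is all 16 tips in alphabetical order.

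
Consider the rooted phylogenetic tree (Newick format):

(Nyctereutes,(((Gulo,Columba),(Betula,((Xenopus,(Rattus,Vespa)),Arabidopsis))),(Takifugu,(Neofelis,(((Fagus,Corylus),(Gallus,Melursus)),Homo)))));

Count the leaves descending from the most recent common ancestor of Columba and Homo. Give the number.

14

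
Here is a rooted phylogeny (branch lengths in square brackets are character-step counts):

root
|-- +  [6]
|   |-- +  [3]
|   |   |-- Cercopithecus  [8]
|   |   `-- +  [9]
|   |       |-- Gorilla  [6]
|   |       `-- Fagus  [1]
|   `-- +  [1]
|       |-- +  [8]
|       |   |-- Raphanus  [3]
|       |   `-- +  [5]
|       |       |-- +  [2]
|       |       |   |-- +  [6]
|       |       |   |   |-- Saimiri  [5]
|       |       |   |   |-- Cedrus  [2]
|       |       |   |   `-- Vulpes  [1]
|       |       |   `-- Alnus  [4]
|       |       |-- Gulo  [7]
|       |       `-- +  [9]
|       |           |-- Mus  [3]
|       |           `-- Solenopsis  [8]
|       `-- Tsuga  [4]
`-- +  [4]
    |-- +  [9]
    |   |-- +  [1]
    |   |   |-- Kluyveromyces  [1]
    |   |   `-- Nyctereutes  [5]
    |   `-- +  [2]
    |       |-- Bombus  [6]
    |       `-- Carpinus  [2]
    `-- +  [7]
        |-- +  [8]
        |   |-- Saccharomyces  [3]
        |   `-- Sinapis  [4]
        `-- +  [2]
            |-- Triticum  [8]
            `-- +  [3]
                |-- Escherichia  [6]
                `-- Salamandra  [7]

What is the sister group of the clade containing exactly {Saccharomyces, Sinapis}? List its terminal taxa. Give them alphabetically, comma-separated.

The clade containing exactly {Saccharomyces, Sinapis} attaches to the tree at the node subtending ((Saccharomyces,Sinapis),(Triticum,(Escherichia,Salamandra))).
The other lineage descending from that same node — the sister group — is (Triticum,(Escherichia,Salamandra)); its 3 tips in alphabetical order are the answer.

Escherichia, Salamandra, Triticum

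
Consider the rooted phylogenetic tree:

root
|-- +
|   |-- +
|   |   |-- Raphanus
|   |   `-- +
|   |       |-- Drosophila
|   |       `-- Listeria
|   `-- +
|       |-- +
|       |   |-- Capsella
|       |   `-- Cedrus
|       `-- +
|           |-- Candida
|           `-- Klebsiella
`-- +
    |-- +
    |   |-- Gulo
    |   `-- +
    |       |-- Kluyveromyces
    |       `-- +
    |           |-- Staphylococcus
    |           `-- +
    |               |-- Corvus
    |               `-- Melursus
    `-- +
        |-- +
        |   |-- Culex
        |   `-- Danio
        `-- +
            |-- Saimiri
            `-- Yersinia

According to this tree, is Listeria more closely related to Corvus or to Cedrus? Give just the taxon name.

Cedrus

The MRCA of Listeria and Cedrus subtends ((Raphanus,(Drosophila,Listeria)),((Capsella,Cedrus),(Candida,Klebsiella))) (7 taxa).
The MRCA of Listeria and Corvus is the root, subtending the entire tree (16 taxa).
The first is nested inside the second, so Listeria shares a more recent common ancestor with Cedrus.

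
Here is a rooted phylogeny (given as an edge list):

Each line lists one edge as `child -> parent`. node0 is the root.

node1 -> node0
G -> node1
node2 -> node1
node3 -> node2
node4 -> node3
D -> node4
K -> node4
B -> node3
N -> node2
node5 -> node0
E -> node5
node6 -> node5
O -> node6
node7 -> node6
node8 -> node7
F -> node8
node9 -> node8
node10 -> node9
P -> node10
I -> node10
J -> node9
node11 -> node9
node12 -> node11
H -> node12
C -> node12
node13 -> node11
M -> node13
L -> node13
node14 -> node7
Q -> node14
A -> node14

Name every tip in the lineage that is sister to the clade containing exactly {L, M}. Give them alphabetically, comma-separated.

C, H

The clade containing exactly {L, M} attaches to the tree at the node subtending ((H,C),(M,L)).
The other lineage descending from that same node — the sister group — is (H,C); its 2 tips in alphabetical order are the answer.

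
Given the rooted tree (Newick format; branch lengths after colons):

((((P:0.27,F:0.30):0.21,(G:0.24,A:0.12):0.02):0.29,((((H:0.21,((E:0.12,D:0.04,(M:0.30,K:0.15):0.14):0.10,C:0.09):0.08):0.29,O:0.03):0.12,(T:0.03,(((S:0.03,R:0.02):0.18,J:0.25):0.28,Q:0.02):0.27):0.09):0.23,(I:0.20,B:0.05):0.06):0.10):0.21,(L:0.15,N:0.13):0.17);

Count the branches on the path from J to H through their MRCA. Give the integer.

7

The MRCA of J and H is the node subtending (((H,((E,D,(M,K)),C)),O),(T,(((S,R),J),Q))).
From J up to that node: 4 branches. From H up to the same node: 3 branches. Total: 4 + 3 = 7.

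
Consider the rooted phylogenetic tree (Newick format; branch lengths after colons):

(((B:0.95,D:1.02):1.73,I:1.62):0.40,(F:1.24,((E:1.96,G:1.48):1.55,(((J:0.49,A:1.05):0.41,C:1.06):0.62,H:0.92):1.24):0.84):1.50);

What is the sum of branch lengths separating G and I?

The path runs G → … → MRCA → … → I; the MRCA is the root of the tree.
Branch lengths along that path: 1.48 + 1.55 + 0.84 + 1.50 + 0.40 + 1.62 = 7.39.

7.39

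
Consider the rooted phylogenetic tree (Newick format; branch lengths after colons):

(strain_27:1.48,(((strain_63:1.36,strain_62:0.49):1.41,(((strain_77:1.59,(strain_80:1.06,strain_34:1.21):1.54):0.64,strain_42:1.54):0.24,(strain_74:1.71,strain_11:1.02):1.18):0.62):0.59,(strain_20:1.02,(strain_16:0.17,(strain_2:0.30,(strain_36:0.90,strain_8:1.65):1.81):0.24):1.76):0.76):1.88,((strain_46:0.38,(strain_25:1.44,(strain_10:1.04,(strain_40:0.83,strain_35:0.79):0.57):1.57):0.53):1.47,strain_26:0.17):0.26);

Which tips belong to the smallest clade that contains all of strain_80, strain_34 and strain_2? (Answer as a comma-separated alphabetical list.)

strain_11, strain_16, strain_2, strain_20, strain_34, strain_36, strain_42, strain_62, strain_63, strain_74, strain_77, strain_8, strain_80

Tracing strain_80: it sits inside (strain_80,strain_34).
Tracing strain_34: it sits inside (strain_80,strain_34).
Tracing strain_2: it sits inside (strain_2,(strain_36,strain_8)).
The smallest clade enclosing all 3 is (((strain_63,strain_62),(((strain_77,(strain_80,strain_34)),strain_42),(strain_74,strain_11))),(strain_20,(strain_16,(strain_2,(strain_36,strain_8))))); the answer is its 13 terminal taxa in alphabetical order.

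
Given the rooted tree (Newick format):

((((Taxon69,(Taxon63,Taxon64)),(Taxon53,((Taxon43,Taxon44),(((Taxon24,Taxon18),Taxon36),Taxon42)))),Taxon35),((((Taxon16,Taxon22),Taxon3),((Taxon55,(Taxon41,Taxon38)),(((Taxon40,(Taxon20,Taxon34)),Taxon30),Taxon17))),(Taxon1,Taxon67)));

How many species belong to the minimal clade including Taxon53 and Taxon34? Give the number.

The MRCA of Taxon53 and Taxon34 is the root, so the clade is the entire tree.
That clade contains 24 terminal taxa: Taxon1, Taxon16, Taxon17, Taxon18, Taxon20, Taxon22, Taxon24, Taxon3, Taxon30, Taxon34, Taxon35, Taxon36, Taxon38, Taxon40, Taxon41, Taxon42, Taxon43, Taxon44, Taxon53, Taxon55, Taxon63, Taxon64, Taxon67, Taxon69.

24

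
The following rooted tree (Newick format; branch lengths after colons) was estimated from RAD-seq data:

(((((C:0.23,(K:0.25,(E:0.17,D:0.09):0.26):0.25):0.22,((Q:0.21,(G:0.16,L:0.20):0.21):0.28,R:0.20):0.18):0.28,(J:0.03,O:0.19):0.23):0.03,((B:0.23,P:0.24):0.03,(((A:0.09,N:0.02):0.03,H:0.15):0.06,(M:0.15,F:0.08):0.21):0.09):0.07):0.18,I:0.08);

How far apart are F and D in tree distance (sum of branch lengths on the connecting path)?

The path runs F → … → MRCA → … → D; the MRCA is the node subtending ((((C,(K,(E,D))),((Q,(G,L)),R)),(J,O)),((B,P),(((A,N),H),(M,F)))).
Branch lengths along that path: 0.08 + 0.21 + 0.09 + 0.07 + 0.03 + 0.28 + 0.22 + 0.25 + 0.26 + 0.09 = 1.58.

1.58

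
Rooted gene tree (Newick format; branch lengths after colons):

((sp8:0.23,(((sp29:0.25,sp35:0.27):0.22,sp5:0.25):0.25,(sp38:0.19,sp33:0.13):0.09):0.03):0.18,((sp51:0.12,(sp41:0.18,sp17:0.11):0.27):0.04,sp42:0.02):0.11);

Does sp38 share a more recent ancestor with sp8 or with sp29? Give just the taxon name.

sp29

The MRCA of sp38 and sp29 subtends (((sp29,sp35),sp5),(sp38,sp33)) (5 taxa).
The MRCA of sp38 and sp8 subtends (sp8,(((sp29,sp35),sp5),(sp38,sp33))) (6 taxa).
The first is nested inside the second, so sp38 shares a more recent common ancestor with sp29.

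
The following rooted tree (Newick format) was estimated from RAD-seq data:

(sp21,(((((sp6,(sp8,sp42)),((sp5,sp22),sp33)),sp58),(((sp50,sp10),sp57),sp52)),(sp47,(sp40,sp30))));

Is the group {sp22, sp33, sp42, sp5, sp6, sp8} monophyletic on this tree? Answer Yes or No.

Yes

The most recent common ancestor of these taxa subtends ((sp6,(sp8,sp42)),((sp5,sp22),sp33)).
That clade has exactly 6 tips — every listed taxon and nothing else — so the group is monophyletic.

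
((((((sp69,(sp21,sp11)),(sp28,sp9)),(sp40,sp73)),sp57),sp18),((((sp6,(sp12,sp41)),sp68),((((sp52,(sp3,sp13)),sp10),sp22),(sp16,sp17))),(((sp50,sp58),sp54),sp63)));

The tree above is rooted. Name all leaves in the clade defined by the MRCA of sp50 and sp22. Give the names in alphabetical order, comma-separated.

Tracing sp50: it sits inside (sp50,sp58).
Tracing sp22: it sits inside (((sp52,(sp3,sp13)),sp10),sp22).
The smallest clade enclosing both is ((((sp6,(sp12,sp41)),sp68),((((sp52,(sp3,sp13)),sp10),sp22),(sp16,sp17))),(((sp50,sp58),sp54),sp63)); the answer is its 15 terminal taxa in alphabetical order.

sp10, sp12, sp13, sp16, sp17, sp22, sp3, sp41, sp50, sp52, sp54, sp58, sp6, sp63, sp68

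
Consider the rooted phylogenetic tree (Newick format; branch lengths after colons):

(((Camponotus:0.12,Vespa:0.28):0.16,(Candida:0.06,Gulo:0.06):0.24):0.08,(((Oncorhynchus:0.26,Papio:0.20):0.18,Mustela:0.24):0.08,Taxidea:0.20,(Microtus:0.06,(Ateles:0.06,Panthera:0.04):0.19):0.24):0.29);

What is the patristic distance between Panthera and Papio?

0.93

The path runs Panthera → … → MRCA → … → Papio; the MRCA is the node subtending (((Oncorhynchus,Papio),Mustela),Taxidea,(Microtus,(Ateles,Panthera))).
Branch lengths along that path: 0.04 + 0.19 + 0.24 + 0.08 + 0.18 + 0.20 = 0.93.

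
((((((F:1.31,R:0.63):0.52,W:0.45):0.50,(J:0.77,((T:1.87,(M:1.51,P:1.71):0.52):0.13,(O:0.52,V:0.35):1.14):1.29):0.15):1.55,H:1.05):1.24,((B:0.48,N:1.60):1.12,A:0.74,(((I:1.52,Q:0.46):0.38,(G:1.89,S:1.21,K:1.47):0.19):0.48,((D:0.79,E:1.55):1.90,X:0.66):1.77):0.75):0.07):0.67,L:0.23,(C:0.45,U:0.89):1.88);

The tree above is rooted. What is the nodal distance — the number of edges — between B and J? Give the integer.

The MRCA of B and J is the node subtending (((((F,R),W),(J,((T,(M,P)),(O,V)))),H),((B,N),A,(((I,Q),(G,S,K)),((D,E),X)))).
From B up to that node: 3 branches. From J up to the same node: 4 branches. Total: 3 + 4 = 7.

7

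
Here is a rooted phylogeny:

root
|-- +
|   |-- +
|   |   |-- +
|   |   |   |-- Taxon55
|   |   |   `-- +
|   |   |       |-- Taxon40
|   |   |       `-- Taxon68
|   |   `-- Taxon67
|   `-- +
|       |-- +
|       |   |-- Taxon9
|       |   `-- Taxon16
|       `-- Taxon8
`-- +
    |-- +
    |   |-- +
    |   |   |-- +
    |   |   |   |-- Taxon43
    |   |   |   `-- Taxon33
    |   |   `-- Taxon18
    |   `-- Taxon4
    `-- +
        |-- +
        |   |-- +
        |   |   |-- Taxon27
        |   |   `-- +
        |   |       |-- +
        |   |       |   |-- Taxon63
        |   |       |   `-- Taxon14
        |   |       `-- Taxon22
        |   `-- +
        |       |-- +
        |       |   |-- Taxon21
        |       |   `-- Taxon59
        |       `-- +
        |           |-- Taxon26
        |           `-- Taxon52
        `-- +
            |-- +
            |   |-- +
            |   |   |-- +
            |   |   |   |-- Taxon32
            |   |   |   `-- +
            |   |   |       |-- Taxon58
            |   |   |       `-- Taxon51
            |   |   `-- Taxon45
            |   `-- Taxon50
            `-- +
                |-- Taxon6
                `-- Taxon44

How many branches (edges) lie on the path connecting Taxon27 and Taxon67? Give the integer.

8

The MRCA of Taxon27 and Taxon67 is the root of the tree.
From Taxon27 up to that node: 5 branches. From Taxon67 up to the same node: 3 branches. Total: 5 + 3 = 8.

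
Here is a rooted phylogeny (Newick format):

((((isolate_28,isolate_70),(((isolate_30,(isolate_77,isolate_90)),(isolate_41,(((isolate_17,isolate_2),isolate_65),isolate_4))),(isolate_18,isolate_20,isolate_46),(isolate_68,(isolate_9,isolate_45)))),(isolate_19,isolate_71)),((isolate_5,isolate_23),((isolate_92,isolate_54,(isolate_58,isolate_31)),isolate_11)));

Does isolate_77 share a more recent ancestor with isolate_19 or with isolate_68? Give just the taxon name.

The MRCA of isolate_77 and isolate_68 subtends (((isolate_30,(isolate_77,isolate_90)),(isolate_41,(((isolate_17,isolate_2),isolate_65),isolate_4))),(isolate_18,isolate_20,isolate_46),(isolate_68,(isolate_9,isolate_45))) (14 taxa).
The MRCA of isolate_77 and isolate_19 subtends (((isolate_28,isolate_70),(((isolate_30,(isolate_77,isolate_90)),(isolate_41,(((isolate_17,isolate_2),isolate_65),isolate_4))),(isolate_18,isolate_20,isolate_46),(isolate_68,(isolate_9,isolate_45)))),(isolate_19,isolate_71)) (18 taxa).
The first is nested inside the second, so isolate_77 shares a more recent common ancestor with isolate_68.

isolate_68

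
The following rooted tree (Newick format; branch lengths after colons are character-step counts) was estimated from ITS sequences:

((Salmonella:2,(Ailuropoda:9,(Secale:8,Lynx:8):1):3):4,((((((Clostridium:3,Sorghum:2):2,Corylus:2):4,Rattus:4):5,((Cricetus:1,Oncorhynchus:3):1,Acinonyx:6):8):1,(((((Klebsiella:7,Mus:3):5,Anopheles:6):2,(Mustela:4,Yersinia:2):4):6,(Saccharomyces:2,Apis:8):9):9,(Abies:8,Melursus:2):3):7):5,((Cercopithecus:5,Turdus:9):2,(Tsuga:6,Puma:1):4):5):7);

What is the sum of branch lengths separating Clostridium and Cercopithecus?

32

The path runs Clostridium → … → MRCA → … → Cercopithecus; the MRCA is the node subtending ((((((Clostridium,Sorghum),Corylus),Rattus),((Cricetus,Oncorhynchus),Acinonyx)),(((((Klebsiella,Mus),Anopheles),(Mustela,Yersinia)),(Saccharomyces,Apis)),(Abies,Melursus))),((Cercopithecus,Turdus),(Tsuga,Puma))).
Branch lengths along that path: 3 + 2 + 4 + 5 + 1 + 5 + 5 + 2 + 5 = 32.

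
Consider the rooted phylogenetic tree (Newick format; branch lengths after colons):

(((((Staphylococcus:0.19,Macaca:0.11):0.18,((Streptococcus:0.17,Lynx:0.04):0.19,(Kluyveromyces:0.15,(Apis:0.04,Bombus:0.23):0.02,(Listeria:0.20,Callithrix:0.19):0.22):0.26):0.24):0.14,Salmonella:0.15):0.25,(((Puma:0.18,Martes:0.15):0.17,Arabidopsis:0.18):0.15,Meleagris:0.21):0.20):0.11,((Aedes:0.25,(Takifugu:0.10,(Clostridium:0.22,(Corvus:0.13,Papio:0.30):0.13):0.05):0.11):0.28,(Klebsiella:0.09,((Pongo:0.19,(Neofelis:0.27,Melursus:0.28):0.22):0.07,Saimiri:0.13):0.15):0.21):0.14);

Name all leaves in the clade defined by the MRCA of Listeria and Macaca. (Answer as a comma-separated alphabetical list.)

Apis, Bombus, Callithrix, Kluyveromyces, Listeria, Lynx, Macaca, Staphylococcus, Streptococcus

Tracing Listeria: it sits inside (Listeria,Callithrix).
Tracing Macaca: it sits inside (Staphylococcus,Macaca).
The smallest clade enclosing both is ((Staphylococcus,Macaca),((Streptococcus,Lynx),(Kluyveromyces,(Apis,Bombus),(Listeria,Callithrix)))); the answer is its 9 terminal taxa in alphabetical order.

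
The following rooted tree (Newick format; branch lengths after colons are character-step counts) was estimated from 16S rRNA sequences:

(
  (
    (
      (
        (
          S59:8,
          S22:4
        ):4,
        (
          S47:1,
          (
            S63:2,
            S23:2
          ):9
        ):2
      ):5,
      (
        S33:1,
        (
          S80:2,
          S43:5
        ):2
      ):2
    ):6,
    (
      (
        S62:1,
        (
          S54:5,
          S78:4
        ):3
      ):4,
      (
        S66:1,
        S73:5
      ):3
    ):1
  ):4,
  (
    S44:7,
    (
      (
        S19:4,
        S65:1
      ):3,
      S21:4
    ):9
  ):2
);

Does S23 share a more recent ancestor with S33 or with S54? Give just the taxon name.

The MRCA of S23 and S33 subtends (((S59,S22),(S47,(S63,S23))),(S33,(S80,S43))) (8 taxa).
The MRCA of S23 and S54 subtends ((((S59,S22),(S47,(S63,S23))),(S33,(S80,S43))),((S62,(S54,S78)),(S66,S73))) (13 taxa).
The first is nested inside the second, so S23 shares a more recent common ancestor with S33.

S33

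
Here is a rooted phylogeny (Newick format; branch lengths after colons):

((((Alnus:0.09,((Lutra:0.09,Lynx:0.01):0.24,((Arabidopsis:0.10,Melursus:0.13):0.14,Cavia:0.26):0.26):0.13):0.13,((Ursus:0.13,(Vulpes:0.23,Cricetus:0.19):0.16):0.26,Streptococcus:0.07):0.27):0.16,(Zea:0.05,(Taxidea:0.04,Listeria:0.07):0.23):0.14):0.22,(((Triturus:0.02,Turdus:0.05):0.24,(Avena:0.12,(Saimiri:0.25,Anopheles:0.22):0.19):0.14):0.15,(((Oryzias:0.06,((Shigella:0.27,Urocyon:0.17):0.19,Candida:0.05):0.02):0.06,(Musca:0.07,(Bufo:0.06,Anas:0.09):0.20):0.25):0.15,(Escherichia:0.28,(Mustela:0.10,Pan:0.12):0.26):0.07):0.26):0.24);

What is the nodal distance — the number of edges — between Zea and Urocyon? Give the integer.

10

The MRCA of Zea and Urocyon is the root of the tree.
From Zea up to that node: 3 branches. From Urocyon up to the same node: 7 branches. Total: 3 + 7 = 10.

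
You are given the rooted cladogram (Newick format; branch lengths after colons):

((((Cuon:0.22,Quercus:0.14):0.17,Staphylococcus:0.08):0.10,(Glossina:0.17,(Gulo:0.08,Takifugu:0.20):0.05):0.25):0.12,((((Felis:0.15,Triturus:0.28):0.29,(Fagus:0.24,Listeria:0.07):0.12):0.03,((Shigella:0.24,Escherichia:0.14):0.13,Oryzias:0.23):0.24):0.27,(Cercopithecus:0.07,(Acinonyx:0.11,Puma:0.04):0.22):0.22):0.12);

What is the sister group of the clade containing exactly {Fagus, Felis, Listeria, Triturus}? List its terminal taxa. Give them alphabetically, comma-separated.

Escherichia, Oryzias, Shigella

The clade containing exactly {Fagus, Felis, Listeria, Triturus} attaches to the tree at the node subtending (((Felis,Triturus),(Fagus,Listeria)),((Shigella,Escherichia),Oryzias)).
The other lineage descending from that same node — the sister group — is ((Shigella,Escherichia),Oryzias); its 3 tips in alphabetical order are the answer.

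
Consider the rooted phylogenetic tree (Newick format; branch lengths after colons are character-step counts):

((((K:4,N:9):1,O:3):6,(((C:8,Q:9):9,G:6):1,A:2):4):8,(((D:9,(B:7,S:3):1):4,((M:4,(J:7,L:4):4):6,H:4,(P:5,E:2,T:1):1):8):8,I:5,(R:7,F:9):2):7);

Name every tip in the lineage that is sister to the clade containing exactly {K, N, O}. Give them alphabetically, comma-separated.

The clade containing exactly {K, N, O} attaches to the tree at the node subtending (((K,N),O),(((C,Q),G),A)).
The other lineage descending from that same node — the sister group — is (((C,Q),G),A); its 4 tips in alphabetical order are the answer.

A, C, G, Q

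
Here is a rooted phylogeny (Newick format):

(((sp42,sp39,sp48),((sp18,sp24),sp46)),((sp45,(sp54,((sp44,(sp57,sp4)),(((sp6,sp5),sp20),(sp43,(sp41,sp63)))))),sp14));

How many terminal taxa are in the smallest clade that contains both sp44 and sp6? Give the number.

The MRCA of sp44 and sp6 is the node subtending ((sp44,(sp57,sp4)),(((sp6,sp5),sp20),(sp43,(sp41,sp63)))).
That clade contains 9 terminal taxa: sp20, sp4, sp41, sp43, sp44, sp5, sp57, sp6, sp63.

9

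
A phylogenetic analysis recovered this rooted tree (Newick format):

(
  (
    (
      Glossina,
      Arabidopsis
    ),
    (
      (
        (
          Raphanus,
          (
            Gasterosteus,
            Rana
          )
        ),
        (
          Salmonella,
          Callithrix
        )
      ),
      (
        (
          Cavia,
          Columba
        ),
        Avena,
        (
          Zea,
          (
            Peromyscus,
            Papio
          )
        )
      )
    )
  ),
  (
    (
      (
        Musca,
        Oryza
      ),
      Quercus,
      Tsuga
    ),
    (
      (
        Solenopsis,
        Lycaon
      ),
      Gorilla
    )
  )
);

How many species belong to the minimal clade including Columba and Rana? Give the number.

11

The MRCA of Columba and Rana is the node subtending (((Raphanus,(Gasterosteus,Rana)),(Salmonella,Callithrix)),((Cavia,Columba),Avena,(Zea,(Peromyscus,Papio)))).
That clade contains 11 terminal taxa: Avena, Callithrix, Cavia, Columba, Gasterosteus, Papio, Peromyscus, Rana, Raphanus, Salmonella, Zea.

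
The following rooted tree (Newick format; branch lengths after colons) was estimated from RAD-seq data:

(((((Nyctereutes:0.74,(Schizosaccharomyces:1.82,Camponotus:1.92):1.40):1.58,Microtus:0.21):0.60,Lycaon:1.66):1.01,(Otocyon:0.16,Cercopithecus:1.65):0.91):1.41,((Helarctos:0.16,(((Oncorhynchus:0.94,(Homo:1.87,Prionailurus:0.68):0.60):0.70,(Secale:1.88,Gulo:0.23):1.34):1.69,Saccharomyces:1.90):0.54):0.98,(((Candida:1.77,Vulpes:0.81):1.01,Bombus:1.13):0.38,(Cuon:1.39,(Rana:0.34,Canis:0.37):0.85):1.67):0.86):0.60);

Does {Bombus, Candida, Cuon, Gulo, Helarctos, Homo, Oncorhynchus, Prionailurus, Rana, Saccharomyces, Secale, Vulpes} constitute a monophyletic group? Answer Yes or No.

No

The MRCA of the listed taxa subtends ((Helarctos,(((Oncorhynchus,(Homo,Prionailurus)),(Secale,Gulo)),Saccharomyces)),(((Candida,Vulpes),Bombus),(Cuon,(Rana,Canis)))).
That clade also contains Canis, which is not in the proposed group, so the group is not monophyletic.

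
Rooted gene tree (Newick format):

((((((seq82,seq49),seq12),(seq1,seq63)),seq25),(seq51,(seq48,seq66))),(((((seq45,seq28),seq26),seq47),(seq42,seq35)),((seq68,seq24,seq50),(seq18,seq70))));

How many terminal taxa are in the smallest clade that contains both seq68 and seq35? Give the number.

The MRCA of seq68 and seq35 is the node subtending (((((seq45,seq28),seq26),seq47),(seq42,seq35)),((seq68,seq24,seq50),(seq18,seq70))).
That clade contains 11 terminal taxa: seq18, seq24, seq26, seq28, seq35, seq42, seq45, seq47, seq50, seq68, seq70.

11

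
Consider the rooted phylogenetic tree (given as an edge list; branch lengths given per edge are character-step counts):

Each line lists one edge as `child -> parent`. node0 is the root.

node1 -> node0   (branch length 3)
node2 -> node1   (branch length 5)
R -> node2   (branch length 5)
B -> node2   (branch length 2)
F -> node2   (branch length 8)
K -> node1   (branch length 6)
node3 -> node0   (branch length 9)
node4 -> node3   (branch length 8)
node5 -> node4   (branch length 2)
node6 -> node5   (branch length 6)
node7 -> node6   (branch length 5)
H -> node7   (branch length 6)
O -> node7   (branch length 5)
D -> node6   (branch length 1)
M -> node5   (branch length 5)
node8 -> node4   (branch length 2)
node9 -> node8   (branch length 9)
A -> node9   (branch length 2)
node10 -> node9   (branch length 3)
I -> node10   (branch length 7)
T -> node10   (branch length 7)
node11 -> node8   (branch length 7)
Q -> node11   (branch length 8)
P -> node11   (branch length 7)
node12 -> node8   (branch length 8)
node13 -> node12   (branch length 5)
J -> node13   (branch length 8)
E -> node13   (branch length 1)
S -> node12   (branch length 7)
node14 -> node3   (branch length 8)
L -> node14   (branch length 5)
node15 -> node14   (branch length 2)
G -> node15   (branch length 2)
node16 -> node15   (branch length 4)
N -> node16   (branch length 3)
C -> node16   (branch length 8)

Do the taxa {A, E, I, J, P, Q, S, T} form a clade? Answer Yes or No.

Yes

The most recent common ancestor of these taxa subtends ((A,(I,T)),(Q,P),((J,E),S)).
That clade has exactly 8 tips — every listed taxon and nothing else — so the group is monophyletic.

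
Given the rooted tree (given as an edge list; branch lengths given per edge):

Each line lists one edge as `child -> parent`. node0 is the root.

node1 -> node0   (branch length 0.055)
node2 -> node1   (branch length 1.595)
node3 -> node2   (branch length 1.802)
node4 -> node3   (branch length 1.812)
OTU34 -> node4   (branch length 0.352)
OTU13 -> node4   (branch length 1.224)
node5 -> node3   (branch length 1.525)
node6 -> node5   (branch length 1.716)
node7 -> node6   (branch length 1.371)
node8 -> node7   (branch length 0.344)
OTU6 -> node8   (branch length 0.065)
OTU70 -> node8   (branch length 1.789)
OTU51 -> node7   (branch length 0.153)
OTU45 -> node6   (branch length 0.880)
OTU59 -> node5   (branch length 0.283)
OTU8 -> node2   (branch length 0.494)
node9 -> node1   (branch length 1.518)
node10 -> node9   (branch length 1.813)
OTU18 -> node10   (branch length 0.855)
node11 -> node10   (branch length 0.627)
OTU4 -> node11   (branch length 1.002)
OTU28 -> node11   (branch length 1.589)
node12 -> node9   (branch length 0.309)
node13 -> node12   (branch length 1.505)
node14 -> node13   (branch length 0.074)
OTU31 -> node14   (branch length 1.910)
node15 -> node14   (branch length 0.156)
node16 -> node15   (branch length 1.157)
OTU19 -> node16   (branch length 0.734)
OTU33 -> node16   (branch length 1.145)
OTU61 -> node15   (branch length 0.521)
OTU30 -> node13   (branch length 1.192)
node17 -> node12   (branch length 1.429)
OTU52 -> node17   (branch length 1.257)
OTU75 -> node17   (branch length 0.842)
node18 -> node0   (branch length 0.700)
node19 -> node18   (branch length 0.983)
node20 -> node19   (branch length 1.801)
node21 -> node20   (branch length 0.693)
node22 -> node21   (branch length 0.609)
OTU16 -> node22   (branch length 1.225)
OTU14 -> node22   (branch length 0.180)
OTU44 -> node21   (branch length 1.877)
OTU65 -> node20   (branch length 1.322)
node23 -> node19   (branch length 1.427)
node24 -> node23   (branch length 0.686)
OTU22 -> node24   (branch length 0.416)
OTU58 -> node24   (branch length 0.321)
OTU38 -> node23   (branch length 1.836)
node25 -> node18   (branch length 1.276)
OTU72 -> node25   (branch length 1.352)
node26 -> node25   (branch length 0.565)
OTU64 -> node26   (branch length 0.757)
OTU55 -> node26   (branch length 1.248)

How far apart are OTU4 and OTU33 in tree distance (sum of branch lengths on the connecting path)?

7.788

The path runs OTU4 → … → MRCA → … → OTU33; the MRCA is the node subtending ((OTU18,(OTU4,OTU28)),(((OTU31,((OTU19,OTU33),OTU61)),OTU30),(OTU52,OTU75))).
Branch lengths along that path: 1.002 + 0.627 + 1.813 + 0.309 + 1.505 + 0.074 + 0.156 + 1.157 + 1.145 = 7.788.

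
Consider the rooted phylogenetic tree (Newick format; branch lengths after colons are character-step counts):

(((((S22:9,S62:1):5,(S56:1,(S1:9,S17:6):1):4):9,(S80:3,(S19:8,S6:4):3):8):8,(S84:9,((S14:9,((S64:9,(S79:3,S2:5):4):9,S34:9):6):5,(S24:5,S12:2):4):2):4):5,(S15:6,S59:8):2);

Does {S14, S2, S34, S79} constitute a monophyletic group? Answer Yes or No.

No

The MRCA of the listed taxa subtends (S14,((S64,(S79,S2)),S34)).
That clade also contains S64, which is not in the proposed group, so the group is not monophyletic.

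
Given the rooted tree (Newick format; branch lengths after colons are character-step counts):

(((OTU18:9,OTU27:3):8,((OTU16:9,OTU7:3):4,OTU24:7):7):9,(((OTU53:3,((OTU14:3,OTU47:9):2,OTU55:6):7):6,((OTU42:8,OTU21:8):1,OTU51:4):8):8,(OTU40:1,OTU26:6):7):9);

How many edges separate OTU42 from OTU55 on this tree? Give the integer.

The MRCA of OTU42 and OTU55 is the node subtending ((OTU53,((OTU14,OTU47),OTU55)),((OTU42,OTU21),OTU51)).
From OTU42 up to that node: 3 branches. From OTU55 up to the same node: 3 branches. Total: 3 + 3 = 6.

6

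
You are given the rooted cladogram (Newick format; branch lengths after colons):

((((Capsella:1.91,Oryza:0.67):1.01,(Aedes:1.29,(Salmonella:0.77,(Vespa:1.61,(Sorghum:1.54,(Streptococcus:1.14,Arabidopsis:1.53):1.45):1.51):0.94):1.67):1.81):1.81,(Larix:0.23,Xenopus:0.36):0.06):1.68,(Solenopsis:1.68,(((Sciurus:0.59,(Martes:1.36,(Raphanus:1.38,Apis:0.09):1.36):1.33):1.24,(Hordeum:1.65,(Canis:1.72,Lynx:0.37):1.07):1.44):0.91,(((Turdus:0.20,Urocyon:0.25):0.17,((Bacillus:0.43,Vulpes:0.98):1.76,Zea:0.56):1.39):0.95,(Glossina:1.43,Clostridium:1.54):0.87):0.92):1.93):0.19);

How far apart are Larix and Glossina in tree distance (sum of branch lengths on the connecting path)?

The path runs Larix → … → MRCA → … → Glossina; the MRCA is the root of the tree.
Branch lengths along that path: 0.23 + 0.06 + 1.68 + 0.19 + 1.93 + 0.92 + 0.87 + 1.43 = 7.31.

7.31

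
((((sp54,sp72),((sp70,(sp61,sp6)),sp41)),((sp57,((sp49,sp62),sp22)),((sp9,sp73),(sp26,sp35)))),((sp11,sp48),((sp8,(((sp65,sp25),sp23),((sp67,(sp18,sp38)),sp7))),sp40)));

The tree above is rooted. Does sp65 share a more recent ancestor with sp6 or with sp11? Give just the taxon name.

The MRCA of sp65 and sp11 subtends ((sp11,sp48),((sp8,(((sp65,sp25),sp23),((sp67,(sp18,sp38)),sp7))),sp40)) (11 taxa).
The MRCA of sp65 and sp6 is the root, subtending the entire tree (25 taxa).
The first is nested inside the second, so sp65 shares a more recent common ancestor with sp11.

sp11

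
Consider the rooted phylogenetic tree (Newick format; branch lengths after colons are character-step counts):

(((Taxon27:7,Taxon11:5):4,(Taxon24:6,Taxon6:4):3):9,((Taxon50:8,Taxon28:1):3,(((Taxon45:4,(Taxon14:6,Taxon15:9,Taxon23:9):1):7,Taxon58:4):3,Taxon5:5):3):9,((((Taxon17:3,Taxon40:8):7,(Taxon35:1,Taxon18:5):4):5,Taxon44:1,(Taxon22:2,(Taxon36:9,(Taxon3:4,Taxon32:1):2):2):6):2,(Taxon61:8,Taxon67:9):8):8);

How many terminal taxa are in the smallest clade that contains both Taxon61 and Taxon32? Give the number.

The MRCA of Taxon61 and Taxon32 is the node subtending ((((Taxon17,Taxon40),(Taxon35,Taxon18)),Taxon44,(Taxon22,(Taxon36,(Taxon3,Taxon32)))),(Taxon61,Taxon67)).
That clade contains 11 terminal taxa: Taxon17, Taxon18, Taxon22, Taxon3, Taxon32, Taxon35, Taxon36, Taxon40, Taxon44, Taxon61, Taxon67.

11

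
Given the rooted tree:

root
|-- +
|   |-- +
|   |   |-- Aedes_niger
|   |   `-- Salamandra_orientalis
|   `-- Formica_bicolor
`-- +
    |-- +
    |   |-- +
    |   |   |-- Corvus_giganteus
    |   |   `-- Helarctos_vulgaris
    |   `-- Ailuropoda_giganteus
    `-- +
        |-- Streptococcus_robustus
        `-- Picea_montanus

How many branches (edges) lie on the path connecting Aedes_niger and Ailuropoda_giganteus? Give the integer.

6

The MRCA of Aedes_niger and Ailuropoda_giganteus is the root of the tree.
From Aedes_niger up to that node: 3 branches. From Ailuropoda_giganteus up to the same node: 3 branches. Total: 3 + 3 = 6.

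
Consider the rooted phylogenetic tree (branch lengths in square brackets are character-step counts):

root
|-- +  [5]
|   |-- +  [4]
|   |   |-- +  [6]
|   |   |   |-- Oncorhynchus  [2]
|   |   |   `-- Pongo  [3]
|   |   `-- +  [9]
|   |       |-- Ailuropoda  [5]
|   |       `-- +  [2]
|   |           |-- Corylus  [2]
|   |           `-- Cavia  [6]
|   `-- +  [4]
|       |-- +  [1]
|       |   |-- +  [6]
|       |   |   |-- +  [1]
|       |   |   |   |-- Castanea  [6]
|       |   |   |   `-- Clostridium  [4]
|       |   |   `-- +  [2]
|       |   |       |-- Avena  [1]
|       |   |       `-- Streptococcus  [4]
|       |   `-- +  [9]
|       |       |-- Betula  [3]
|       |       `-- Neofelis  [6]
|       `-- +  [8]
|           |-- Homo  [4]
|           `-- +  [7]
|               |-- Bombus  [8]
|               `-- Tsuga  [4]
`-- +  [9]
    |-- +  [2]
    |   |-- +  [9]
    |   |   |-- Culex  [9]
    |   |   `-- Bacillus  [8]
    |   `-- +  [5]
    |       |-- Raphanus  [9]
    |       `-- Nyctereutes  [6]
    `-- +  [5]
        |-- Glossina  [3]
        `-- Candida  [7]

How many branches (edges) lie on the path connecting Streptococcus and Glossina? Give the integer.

The MRCA of Streptococcus and Glossina is the root of the tree.
From Streptococcus up to that node: 6 branches. From Glossina up to the same node: 3 branches. Total: 6 + 3 = 9.

9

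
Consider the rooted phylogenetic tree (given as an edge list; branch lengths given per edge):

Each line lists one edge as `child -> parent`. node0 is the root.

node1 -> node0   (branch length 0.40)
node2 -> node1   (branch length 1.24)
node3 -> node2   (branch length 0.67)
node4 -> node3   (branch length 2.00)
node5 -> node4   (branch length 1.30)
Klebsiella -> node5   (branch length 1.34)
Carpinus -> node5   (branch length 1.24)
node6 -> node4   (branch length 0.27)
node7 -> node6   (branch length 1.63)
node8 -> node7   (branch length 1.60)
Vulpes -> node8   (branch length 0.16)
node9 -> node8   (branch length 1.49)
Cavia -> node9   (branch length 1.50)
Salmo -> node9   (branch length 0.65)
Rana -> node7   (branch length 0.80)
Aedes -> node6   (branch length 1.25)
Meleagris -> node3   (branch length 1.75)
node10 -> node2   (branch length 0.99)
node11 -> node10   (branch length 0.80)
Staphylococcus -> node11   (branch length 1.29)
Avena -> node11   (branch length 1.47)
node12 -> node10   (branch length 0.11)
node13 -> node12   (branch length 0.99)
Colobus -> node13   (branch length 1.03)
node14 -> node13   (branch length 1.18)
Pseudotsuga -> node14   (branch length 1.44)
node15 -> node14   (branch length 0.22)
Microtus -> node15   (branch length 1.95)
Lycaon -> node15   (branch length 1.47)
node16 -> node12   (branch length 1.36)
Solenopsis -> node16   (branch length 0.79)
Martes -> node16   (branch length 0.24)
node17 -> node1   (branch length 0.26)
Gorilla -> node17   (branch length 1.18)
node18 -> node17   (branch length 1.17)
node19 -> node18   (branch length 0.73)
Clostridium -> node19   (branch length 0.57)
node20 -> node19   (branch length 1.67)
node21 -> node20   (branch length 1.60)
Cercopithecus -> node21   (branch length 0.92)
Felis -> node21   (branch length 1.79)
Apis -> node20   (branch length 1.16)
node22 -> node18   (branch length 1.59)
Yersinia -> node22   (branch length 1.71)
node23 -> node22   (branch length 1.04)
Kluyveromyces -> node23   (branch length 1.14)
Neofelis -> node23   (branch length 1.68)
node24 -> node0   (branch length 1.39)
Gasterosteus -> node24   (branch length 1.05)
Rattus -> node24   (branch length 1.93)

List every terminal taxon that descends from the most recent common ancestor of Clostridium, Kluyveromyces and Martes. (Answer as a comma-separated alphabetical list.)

Aedes, Apis, Avena, Carpinus, Cavia, Cercopithecus, Clostridium, Colobus, Felis, Gorilla, Klebsiella, Kluyveromyces, Lycaon, Martes, Meleagris, Microtus, Neofelis, Pseudotsuga, Rana, Salmo, Solenopsis, Staphylococcus, Vulpes, Yersinia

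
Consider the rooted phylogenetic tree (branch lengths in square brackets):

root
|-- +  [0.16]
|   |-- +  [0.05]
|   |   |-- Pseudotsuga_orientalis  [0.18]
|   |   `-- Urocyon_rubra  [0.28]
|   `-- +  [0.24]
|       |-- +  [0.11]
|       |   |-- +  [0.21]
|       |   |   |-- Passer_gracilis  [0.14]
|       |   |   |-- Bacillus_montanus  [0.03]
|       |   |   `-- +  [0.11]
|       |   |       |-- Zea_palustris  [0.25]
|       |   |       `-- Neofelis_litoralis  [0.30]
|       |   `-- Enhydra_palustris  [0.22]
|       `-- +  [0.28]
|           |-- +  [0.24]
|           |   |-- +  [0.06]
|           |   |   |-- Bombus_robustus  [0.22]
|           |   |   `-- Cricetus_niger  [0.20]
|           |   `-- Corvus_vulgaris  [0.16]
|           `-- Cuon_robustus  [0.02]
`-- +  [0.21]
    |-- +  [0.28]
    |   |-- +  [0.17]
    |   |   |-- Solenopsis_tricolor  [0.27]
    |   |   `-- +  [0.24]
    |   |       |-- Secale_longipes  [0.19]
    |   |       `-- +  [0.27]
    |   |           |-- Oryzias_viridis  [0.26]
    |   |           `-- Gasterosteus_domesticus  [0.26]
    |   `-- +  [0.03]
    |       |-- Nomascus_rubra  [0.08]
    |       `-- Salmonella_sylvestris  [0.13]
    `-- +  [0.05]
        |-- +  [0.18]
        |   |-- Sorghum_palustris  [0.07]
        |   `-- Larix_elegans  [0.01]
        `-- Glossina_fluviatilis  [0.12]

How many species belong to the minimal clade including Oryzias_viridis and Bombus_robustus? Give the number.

The MRCA of Oryzias_viridis and Bombus_robustus is the root, so the clade is the entire tree.
That clade contains 20 terminal taxa: Bacillus_montanus, Bombus_robustus, Corvus_vulgaris, Cricetus_niger, Cuon_robustus, Enhydra_palustris, Gasterosteus_domesticus, Glossina_fluviatilis, Larix_elegans, Neofelis_litoralis, Nomascus_rubra, Oryzias_viridis, Passer_gracilis, Pseudotsuga_orientalis, Salmonella_sylvestris, Secale_longipes, Solenopsis_tricolor, Sorghum_palustris, Urocyon_rubra, Zea_palustris.

20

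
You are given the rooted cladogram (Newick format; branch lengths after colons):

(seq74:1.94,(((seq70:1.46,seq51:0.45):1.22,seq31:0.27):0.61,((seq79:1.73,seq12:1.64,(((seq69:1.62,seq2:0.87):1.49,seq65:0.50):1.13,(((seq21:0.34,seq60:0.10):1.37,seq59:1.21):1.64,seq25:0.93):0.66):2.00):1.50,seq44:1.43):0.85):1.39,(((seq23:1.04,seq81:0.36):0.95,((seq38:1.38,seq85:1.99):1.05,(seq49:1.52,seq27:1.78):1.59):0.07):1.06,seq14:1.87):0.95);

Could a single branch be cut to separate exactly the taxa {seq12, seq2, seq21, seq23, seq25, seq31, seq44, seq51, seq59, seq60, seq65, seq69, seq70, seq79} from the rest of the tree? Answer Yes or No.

The MRCA of the listed taxa is the root, so the smallest clade containing them is the whole tree.
That clade also contains seq14, seq27, seq38, seq49, seq74, seq81, seq85, which are not in the proposed group, so the group is not monophyletic.

No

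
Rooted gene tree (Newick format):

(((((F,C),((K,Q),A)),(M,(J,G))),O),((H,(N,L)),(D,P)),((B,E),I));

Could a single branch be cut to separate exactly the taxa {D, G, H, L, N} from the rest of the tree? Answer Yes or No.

No

The MRCA of the listed taxa is the root, so the smallest clade containing them is the whole tree.
That clade also contains A, B, C, E, F, I, J, K, M, O, P, Q, which are not in the proposed group, so the group is not monophyletic.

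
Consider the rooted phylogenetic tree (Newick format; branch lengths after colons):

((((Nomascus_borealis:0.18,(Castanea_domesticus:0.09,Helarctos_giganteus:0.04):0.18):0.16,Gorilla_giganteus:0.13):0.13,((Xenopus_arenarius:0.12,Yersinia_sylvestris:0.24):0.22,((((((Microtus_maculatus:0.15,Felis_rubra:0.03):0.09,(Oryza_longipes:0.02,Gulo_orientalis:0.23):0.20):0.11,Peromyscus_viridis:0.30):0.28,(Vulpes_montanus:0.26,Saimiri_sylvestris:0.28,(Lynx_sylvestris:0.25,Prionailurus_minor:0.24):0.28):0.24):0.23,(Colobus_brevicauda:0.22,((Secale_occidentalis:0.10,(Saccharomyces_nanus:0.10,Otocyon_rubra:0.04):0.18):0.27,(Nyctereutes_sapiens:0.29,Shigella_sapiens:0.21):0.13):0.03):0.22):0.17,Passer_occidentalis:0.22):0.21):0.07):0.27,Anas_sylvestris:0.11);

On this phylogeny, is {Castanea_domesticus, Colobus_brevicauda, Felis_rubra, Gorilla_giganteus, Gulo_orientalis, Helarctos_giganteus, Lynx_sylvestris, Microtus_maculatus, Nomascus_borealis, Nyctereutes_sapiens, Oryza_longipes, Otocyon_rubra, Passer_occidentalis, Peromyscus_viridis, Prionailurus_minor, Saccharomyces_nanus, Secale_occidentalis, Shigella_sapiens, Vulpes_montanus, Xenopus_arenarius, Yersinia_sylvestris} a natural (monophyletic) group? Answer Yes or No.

No

The MRCA of the listed taxa subtends (((Nomascus_borealis,(Castanea_domesticus,Helarctos_giganteus)),Gorilla_giganteus),((Xenopus_arenarius,Yersinia_sylvestris),((((((Microtus_maculatus,Felis_rubra),(Oryza_longipes,Gulo_orientalis)),Peromyscus_viridis),(Vulpes_montanus,Saimiri_sylvestris,(Lynx_sylvestris,Prionailurus_minor))),(Colobus_brevicauda,((Secale_occidentalis,(Saccharomyces_nanus,Otocyon_rubra)),(Nyctereutes_sapiens,Shigella_sapiens)))),Passer_occidentalis))).
That clade also contains Saimiri_sylvestris, which is not in the proposed group, so the group is not monophyletic.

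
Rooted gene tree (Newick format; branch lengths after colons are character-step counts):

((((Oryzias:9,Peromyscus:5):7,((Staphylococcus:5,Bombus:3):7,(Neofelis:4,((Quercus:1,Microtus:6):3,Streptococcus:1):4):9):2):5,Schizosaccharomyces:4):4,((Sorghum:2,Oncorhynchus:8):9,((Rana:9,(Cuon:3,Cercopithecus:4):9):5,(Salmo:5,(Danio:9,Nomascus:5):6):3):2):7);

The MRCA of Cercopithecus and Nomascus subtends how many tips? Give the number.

The MRCA of Cercopithecus and Nomascus is the node subtending ((Rana,(Cuon,Cercopithecus)),(Salmo,(Danio,Nomascus))).
That clade contains 6 terminal taxa: Cercopithecus, Cuon, Danio, Nomascus, Rana, Salmo.

6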